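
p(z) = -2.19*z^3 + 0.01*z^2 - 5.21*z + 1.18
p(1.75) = -19.64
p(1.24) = -9.44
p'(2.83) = -57.77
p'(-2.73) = -54.23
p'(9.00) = -537.20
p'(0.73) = -8.70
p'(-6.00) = -241.85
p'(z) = -6.57*z^2 + 0.02*z - 5.21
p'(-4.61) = -144.93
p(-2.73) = 60.04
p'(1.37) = -17.51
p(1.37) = -11.57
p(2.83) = -63.12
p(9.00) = -1641.41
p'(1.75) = -25.30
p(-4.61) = 239.97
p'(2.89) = -60.03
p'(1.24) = -15.29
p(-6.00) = 505.84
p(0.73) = -3.47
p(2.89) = -66.65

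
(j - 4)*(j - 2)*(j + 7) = j^3 + j^2 - 34*j + 56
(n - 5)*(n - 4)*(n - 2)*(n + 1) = n^4 - 10*n^3 + 27*n^2 - 2*n - 40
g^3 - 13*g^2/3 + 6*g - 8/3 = (g - 2)*(g - 4/3)*(g - 1)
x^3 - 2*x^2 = x^2*(x - 2)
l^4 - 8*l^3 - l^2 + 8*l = l*(l - 8)*(l - 1)*(l + 1)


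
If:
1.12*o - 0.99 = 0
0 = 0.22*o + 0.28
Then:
No Solution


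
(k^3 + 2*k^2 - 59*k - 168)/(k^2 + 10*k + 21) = k - 8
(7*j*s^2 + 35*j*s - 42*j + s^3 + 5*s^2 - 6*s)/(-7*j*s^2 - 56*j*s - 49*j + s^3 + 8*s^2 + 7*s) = (-7*j*s^2 - 35*j*s + 42*j - s^3 - 5*s^2 + 6*s)/(7*j*s^2 + 56*j*s + 49*j - s^3 - 8*s^2 - 7*s)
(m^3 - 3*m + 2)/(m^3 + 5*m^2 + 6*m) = (m^2 - 2*m + 1)/(m*(m + 3))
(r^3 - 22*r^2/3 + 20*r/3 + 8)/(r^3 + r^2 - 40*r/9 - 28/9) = 3*(r - 6)/(3*r + 7)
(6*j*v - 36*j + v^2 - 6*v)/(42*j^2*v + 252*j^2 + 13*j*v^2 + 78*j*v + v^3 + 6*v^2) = (v - 6)/(7*j*v + 42*j + v^2 + 6*v)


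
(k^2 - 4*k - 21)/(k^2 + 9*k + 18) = (k - 7)/(k + 6)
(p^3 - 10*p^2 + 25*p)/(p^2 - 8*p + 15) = p*(p - 5)/(p - 3)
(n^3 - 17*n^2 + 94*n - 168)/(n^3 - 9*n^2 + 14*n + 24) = (n - 7)/(n + 1)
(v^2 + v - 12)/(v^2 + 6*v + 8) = (v - 3)/(v + 2)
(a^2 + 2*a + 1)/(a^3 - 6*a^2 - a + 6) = (a + 1)/(a^2 - 7*a + 6)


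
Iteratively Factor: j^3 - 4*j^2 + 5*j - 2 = (j - 2)*(j^2 - 2*j + 1) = (j - 2)*(j - 1)*(j - 1)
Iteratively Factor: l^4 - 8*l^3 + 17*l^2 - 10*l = (l)*(l^3 - 8*l^2 + 17*l - 10) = l*(l - 5)*(l^2 - 3*l + 2) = l*(l - 5)*(l - 2)*(l - 1)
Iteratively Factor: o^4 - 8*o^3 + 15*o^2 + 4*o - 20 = (o - 2)*(o^3 - 6*o^2 + 3*o + 10) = (o - 2)*(o + 1)*(o^2 - 7*o + 10) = (o - 5)*(o - 2)*(o + 1)*(o - 2)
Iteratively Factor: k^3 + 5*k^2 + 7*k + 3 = (k + 1)*(k^2 + 4*k + 3) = (k + 1)^2*(k + 3)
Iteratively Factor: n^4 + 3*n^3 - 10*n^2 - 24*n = (n - 3)*(n^3 + 6*n^2 + 8*n) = n*(n - 3)*(n^2 + 6*n + 8) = n*(n - 3)*(n + 4)*(n + 2)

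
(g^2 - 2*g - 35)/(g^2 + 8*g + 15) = (g - 7)/(g + 3)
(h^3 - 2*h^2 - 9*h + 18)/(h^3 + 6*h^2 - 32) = (h^2 - 9)/(h^2 + 8*h + 16)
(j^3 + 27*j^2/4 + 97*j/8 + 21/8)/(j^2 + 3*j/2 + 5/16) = 2*(2*j^2 + 13*j + 21)/(4*j + 5)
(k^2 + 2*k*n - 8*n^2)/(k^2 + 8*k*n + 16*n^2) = (k - 2*n)/(k + 4*n)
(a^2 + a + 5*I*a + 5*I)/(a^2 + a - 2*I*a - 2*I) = (a + 5*I)/(a - 2*I)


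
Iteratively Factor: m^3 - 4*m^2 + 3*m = (m - 1)*(m^2 - 3*m) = (m - 3)*(m - 1)*(m)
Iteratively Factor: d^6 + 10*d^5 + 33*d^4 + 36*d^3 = (d)*(d^5 + 10*d^4 + 33*d^3 + 36*d^2) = d^2*(d^4 + 10*d^3 + 33*d^2 + 36*d) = d^2*(d + 4)*(d^3 + 6*d^2 + 9*d) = d^2*(d + 3)*(d + 4)*(d^2 + 3*d) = d^2*(d + 3)^2*(d + 4)*(d)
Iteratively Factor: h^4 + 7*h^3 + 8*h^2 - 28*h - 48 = (h + 3)*(h^3 + 4*h^2 - 4*h - 16) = (h + 3)*(h + 4)*(h^2 - 4) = (h + 2)*(h + 3)*(h + 4)*(h - 2)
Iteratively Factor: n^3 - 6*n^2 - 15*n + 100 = (n + 4)*(n^2 - 10*n + 25) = (n - 5)*(n + 4)*(n - 5)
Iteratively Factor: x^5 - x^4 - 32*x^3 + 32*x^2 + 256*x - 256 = (x + 4)*(x^4 - 5*x^3 - 12*x^2 + 80*x - 64) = (x - 4)*(x + 4)*(x^3 - x^2 - 16*x + 16) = (x - 4)*(x - 1)*(x + 4)*(x^2 - 16) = (x - 4)^2*(x - 1)*(x + 4)*(x + 4)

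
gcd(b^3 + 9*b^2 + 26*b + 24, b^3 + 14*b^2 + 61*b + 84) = b^2 + 7*b + 12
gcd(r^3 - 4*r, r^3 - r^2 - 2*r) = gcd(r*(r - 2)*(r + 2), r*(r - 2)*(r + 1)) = r^2 - 2*r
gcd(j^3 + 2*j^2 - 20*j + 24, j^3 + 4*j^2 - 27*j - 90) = j + 6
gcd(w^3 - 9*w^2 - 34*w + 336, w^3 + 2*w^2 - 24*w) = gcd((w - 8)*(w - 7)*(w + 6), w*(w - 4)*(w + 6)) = w + 6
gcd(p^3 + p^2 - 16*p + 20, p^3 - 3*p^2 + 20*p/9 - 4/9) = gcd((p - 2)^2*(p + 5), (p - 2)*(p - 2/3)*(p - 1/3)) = p - 2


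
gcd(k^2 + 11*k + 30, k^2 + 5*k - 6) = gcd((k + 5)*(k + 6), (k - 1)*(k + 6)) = k + 6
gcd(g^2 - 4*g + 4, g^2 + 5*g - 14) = g - 2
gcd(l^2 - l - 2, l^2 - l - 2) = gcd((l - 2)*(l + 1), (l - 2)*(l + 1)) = l^2 - l - 2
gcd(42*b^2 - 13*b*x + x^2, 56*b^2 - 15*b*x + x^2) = -7*b + x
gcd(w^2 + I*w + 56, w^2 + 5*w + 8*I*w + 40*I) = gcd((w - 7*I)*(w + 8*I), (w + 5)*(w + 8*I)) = w + 8*I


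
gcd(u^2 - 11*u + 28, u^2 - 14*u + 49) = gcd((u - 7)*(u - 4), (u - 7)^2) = u - 7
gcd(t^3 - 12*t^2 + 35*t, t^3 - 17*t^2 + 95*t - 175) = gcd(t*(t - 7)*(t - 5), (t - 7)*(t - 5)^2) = t^2 - 12*t + 35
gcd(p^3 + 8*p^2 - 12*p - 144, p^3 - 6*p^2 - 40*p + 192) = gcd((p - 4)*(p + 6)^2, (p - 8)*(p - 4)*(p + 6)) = p^2 + 2*p - 24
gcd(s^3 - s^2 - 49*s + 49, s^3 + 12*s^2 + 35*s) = s + 7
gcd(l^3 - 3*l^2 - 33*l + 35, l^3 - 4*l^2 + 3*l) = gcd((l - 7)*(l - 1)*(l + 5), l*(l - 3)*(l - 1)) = l - 1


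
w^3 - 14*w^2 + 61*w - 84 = (w - 7)*(w - 4)*(w - 3)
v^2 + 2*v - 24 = (v - 4)*(v + 6)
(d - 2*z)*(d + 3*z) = d^2 + d*z - 6*z^2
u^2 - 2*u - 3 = (u - 3)*(u + 1)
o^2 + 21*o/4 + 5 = (o + 5/4)*(o + 4)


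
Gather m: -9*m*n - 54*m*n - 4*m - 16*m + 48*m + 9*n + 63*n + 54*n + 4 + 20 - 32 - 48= m*(28 - 63*n) + 126*n - 56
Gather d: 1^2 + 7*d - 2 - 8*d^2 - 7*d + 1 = -8*d^2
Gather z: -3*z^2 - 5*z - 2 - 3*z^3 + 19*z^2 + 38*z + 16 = -3*z^3 + 16*z^2 + 33*z + 14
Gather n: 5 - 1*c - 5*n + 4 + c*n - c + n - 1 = -2*c + n*(c - 4) + 8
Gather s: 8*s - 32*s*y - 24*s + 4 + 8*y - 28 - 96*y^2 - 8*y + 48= s*(-32*y - 16) - 96*y^2 + 24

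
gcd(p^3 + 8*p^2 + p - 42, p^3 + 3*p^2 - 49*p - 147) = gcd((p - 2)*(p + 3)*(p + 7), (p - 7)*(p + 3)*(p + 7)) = p^2 + 10*p + 21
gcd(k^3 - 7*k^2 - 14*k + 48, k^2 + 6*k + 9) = k + 3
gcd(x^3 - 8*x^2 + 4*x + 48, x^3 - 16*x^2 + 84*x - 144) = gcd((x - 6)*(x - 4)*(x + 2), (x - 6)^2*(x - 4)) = x^2 - 10*x + 24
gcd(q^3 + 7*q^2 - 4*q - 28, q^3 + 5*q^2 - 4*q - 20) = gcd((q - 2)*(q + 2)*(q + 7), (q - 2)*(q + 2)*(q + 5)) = q^2 - 4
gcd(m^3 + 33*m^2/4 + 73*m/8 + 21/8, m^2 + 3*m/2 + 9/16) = m + 3/4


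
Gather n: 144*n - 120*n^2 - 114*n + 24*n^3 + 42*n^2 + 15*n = 24*n^3 - 78*n^2 + 45*n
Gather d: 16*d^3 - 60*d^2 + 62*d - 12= 16*d^3 - 60*d^2 + 62*d - 12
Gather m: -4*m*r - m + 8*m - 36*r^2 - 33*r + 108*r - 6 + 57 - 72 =m*(7 - 4*r) - 36*r^2 + 75*r - 21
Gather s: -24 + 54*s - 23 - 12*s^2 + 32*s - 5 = -12*s^2 + 86*s - 52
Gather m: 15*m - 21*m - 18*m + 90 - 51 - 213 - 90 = -24*m - 264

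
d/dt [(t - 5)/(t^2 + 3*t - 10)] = (t^2 + 3*t - (t - 5)*(2*t + 3) - 10)/(t^2 + 3*t - 10)^2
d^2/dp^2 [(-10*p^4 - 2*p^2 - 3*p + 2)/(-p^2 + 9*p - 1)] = 2*(10*p^6 - 270*p^5 + 2460*p^4 - 699*p^3 + 48*p^2 + 45*p - 131)/(p^6 - 27*p^5 + 246*p^4 - 783*p^3 + 246*p^2 - 27*p + 1)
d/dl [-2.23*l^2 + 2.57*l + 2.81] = 2.57 - 4.46*l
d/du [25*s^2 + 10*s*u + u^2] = 10*s + 2*u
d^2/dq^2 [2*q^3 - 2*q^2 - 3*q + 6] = 12*q - 4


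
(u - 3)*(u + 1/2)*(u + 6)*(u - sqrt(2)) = u^4 - sqrt(2)*u^3 + 7*u^3/2 - 33*u^2/2 - 7*sqrt(2)*u^2/2 - 9*u + 33*sqrt(2)*u/2 + 9*sqrt(2)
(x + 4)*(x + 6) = x^2 + 10*x + 24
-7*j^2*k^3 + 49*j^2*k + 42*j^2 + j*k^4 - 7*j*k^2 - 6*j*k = (-7*j + k)*(k - 3)*(k + 2)*(j*k + j)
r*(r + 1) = r^2 + r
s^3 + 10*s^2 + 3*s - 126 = (s - 3)*(s + 6)*(s + 7)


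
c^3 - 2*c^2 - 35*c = c*(c - 7)*(c + 5)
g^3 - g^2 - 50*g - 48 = (g - 8)*(g + 1)*(g + 6)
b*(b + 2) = b^2 + 2*b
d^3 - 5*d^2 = d^2*(d - 5)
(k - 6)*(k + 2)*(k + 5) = k^3 + k^2 - 32*k - 60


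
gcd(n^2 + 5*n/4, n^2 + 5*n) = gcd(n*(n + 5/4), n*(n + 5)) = n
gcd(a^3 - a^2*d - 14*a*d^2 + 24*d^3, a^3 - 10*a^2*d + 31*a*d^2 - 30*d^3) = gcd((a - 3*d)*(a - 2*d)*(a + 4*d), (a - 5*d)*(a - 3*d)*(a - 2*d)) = a^2 - 5*a*d + 6*d^2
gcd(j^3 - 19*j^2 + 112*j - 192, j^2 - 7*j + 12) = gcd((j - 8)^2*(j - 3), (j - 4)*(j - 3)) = j - 3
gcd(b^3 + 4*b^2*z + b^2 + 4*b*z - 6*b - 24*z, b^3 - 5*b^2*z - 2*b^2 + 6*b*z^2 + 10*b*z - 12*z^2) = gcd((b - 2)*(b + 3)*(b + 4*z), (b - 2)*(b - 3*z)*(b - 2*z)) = b - 2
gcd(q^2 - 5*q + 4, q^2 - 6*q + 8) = q - 4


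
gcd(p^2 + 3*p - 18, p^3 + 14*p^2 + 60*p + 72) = p + 6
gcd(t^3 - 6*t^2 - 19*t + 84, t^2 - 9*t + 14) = t - 7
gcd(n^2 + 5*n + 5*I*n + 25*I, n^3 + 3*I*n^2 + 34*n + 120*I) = n + 5*I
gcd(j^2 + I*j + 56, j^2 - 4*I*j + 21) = j - 7*I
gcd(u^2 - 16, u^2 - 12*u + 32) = u - 4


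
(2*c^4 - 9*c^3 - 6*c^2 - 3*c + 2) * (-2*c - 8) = -4*c^5 + 2*c^4 + 84*c^3 + 54*c^2 + 20*c - 16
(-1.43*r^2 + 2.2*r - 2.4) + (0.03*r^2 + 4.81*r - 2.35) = -1.4*r^2 + 7.01*r - 4.75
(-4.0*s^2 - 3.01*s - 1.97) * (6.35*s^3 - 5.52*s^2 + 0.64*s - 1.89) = -25.4*s^5 + 2.9665*s^4 + 1.5457*s^3 + 16.508*s^2 + 4.4281*s + 3.7233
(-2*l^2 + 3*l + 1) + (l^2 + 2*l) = -l^2 + 5*l + 1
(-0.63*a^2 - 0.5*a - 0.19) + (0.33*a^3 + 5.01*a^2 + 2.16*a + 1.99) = 0.33*a^3 + 4.38*a^2 + 1.66*a + 1.8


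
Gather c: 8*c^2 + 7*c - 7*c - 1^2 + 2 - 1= 8*c^2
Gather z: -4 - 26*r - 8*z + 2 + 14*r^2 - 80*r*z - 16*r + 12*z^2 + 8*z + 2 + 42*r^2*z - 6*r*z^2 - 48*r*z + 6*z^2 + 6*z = 14*r^2 - 42*r + z^2*(18 - 6*r) + z*(42*r^2 - 128*r + 6)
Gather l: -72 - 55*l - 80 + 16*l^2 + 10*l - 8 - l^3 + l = -l^3 + 16*l^2 - 44*l - 160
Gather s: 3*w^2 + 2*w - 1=3*w^2 + 2*w - 1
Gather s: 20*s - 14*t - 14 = 20*s - 14*t - 14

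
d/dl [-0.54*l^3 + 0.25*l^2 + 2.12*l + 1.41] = -1.62*l^2 + 0.5*l + 2.12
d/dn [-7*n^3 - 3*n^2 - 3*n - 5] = -21*n^2 - 6*n - 3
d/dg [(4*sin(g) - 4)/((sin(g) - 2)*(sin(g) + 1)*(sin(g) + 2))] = 8*(-sin(g)^3 + sin(g)^2 + sin(g) - 4)*cos(g)/((sin(g) - 2)^2*(sin(g) + 1)^2*(sin(g) + 2)^2)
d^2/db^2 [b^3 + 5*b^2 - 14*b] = 6*b + 10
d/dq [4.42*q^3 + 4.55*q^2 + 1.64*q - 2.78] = 13.26*q^2 + 9.1*q + 1.64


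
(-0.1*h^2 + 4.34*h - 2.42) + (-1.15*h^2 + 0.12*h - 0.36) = -1.25*h^2 + 4.46*h - 2.78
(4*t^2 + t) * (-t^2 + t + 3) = -4*t^4 + 3*t^3 + 13*t^2 + 3*t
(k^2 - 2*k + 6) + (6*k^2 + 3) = 7*k^2 - 2*k + 9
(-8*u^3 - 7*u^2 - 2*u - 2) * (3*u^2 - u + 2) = -24*u^5 - 13*u^4 - 15*u^3 - 18*u^2 - 2*u - 4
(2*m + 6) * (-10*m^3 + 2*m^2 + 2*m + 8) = -20*m^4 - 56*m^3 + 16*m^2 + 28*m + 48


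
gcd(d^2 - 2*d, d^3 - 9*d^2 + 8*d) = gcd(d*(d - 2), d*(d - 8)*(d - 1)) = d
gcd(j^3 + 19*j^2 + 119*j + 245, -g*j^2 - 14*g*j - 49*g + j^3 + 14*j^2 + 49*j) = j^2 + 14*j + 49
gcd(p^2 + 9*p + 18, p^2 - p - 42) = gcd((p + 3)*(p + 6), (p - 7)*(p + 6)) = p + 6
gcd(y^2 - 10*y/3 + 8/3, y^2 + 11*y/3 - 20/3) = y - 4/3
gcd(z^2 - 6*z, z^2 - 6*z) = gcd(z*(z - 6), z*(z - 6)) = z^2 - 6*z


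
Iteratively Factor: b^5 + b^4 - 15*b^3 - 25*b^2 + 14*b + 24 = (b + 3)*(b^4 - 2*b^3 - 9*b^2 + 2*b + 8) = (b - 4)*(b + 3)*(b^3 + 2*b^2 - b - 2) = (b - 4)*(b + 2)*(b + 3)*(b^2 - 1) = (b - 4)*(b - 1)*(b + 2)*(b + 3)*(b + 1)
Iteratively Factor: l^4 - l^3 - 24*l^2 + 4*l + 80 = (l + 2)*(l^3 - 3*l^2 - 18*l + 40) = (l - 5)*(l + 2)*(l^2 + 2*l - 8) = (l - 5)*(l - 2)*(l + 2)*(l + 4)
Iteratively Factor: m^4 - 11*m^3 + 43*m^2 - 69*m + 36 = (m - 4)*(m^3 - 7*m^2 + 15*m - 9) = (m - 4)*(m - 1)*(m^2 - 6*m + 9) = (m - 4)*(m - 3)*(m - 1)*(m - 3)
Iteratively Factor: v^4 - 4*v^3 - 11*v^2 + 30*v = (v - 5)*(v^3 + v^2 - 6*v) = (v - 5)*(v - 2)*(v^2 + 3*v) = (v - 5)*(v - 2)*(v + 3)*(v)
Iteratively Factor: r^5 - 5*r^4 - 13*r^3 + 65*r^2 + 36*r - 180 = (r - 5)*(r^4 - 13*r^2 + 36) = (r - 5)*(r - 3)*(r^3 + 3*r^2 - 4*r - 12) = (r - 5)*(r - 3)*(r + 3)*(r^2 - 4) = (r - 5)*(r - 3)*(r + 2)*(r + 3)*(r - 2)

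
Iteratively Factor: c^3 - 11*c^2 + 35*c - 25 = (c - 5)*(c^2 - 6*c + 5) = (c - 5)^2*(c - 1)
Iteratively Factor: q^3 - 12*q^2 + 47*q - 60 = (q - 5)*(q^2 - 7*q + 12) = (q - 5)*(q - 3)*(q - 4)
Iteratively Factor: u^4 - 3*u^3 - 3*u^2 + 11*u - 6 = (u - 1)*(u^3 - 2*u^2 - 5*u + 6) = (u - 1)^2*(u^2 - u - 6) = (u - 1)^2*(u + 2)*(u - 3)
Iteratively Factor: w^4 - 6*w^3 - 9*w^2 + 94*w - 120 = (w - 5)*(w^3 - w^2 - 14*w + 24) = (w - 5)*(w - 3)*(w^2 + 2*w - 8) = (w - 5)*(w - 3)*(w - 2)*(w + 4)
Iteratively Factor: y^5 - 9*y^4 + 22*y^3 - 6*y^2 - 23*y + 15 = (y - 1)*(y^4 - 8*y^3 + 14*y^2 + 8*y - 15) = (y - 1)*(y + 1)*(y^3 - 9*y^2 + 23*y - 15) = (y - 3)*(y - 1)*(y + 1)*(y^2 - 6*y + 5) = (y - 5)*(y - 3)*(y - 1)*(y + 1)*(y - 1)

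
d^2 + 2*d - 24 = (d - 4)*(d + 6)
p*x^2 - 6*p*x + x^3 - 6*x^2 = x*(p + x)*(x - 6)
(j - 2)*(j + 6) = j^2 + 4*j - 12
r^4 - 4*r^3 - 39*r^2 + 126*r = r*(r - 7)*(r - 3)*(r + 6)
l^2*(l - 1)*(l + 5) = l^4 + 4*l^3 - 5*l^2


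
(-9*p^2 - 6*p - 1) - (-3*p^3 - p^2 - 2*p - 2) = 3*p^3 - 8*p^2 - 4*p + 1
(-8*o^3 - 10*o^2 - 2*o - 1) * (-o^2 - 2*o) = 8*o^5 + 26*o^4 + 22*o^3 + 5*o^2 + 2*o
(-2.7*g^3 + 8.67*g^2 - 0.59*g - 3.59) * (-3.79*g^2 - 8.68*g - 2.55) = 10.233*g^5 - 9.4233*g^4 - 66.1345*g^3 - 3.3812*g^2 + 32.6657*g + 9.1545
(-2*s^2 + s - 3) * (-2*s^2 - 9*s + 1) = 4*s^4 + 16*s^3 - 5*s^2 + 28*s - 3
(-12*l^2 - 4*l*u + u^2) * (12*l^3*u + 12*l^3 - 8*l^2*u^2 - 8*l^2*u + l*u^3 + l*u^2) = -144*l^5*u - 144*l^5 + 48*l^4*u^2 + 48*l^4*u + 32*l^3*u^3 + 32*l^3*u^2 - 12*l^2*u^4 - 12*l^2*u^3 + l*u^5 + l*u^4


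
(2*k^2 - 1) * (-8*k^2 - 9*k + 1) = -16*k^4 - 18*k^3 + 10*k^2 + 9*k - 1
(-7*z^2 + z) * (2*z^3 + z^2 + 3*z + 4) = -14*z^5 - 5*z^4 - 20*z^3 - 25*z^2 + 4*z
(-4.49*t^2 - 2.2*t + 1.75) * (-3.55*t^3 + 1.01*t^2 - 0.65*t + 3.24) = 15.9395*t^5 + 3.2751*t^4 - 5.516*t^3 - 11.3501*t^2 - 8.2655*t + 5.67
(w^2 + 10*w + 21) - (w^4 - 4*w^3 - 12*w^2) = -w^4 + 4*w^3 + 13*w^2 + 10*w + 21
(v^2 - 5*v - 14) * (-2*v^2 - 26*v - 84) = -2*v^4 - 16*v^3 + 74*v^2 + 784*v + 1176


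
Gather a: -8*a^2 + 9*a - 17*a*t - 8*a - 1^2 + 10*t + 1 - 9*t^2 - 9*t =-8*a^2 + a*(1 - 17*t) - 9*t^2 + t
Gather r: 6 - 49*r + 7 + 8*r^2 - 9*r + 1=8*r^2 - 58*r + 14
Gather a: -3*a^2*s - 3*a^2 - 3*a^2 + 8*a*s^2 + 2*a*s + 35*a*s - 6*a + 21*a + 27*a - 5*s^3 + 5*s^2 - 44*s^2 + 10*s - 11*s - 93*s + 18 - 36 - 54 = a^2*(-3*s - 6) + a*(8*s^2 + 37*s + 42) - 5*s^3 - 39*s^2 - 94*s - 72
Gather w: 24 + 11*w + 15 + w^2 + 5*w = w^2 + 16*w + 39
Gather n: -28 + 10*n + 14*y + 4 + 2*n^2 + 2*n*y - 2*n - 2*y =2*n^2 + n*(2*y + 8) + 12*y - 24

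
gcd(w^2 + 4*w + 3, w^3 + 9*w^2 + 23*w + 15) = w^2 + 4*w + 3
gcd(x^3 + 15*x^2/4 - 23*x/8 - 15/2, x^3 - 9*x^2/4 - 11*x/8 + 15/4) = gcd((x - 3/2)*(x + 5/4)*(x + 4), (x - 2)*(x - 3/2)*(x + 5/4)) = x^2 - x/4 - 15/8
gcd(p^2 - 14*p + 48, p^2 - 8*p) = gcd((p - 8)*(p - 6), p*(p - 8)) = p - 8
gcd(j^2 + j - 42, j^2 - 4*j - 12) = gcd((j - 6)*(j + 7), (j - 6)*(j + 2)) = j - 6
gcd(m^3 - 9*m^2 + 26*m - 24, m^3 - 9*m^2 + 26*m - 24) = m^3 - 9*m^2 + 26*m - 24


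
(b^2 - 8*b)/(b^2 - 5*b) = (b - 8)/(b - 5)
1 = 1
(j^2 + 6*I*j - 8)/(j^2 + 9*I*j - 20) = (j + 2*I)/(j + 5*I)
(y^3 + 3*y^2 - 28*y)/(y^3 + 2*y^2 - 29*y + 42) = y*(y - 4)/(y^2 - 5*y + 6)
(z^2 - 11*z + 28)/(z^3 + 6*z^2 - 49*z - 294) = (z - 4)/(z^2 + 13*z + 42)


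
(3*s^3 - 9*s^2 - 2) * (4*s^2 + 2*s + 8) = 12*s^5 - 30*s^4 + 6*s^3 - 80*s^2 - 4*s - 16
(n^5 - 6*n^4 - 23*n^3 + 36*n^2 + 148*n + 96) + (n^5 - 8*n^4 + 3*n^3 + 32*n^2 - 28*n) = 2*n^5 - 14*n^4 - 20*n^3 + 68*n^2 + 120*n + 96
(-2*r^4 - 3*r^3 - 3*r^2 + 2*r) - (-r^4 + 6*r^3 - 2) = -r^4 - 9*r^3 - 3*r^2 + 2*r + 2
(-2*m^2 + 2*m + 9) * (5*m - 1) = -10*m^3 + 12*m^2 + 43*m - 9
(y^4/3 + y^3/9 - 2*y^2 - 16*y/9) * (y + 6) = y^5/3 + 19*y^4/9 - 4*y^3/3 - 124*y^2/9 - 32*y/3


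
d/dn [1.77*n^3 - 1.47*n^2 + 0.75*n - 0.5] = 5.31*n^2 - 2.94*n + 0.75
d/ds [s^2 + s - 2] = 2*s + 1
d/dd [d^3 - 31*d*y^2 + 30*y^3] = 3*d^2 - 31*y^2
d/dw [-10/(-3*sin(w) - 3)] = -10*cos(w)/(3*(sin(w) + 1)^2)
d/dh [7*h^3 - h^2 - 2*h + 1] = 21*h^2 - 2*h - 2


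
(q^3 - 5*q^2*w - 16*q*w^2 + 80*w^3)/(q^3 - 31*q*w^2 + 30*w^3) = (q^2 - 16*w^2)/(q^2 + 5*q*w - 6*w^2)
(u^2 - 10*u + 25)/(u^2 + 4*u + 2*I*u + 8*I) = (u^2 - 10*u + 25)/(u^2 + 2*u*(2 + I) + 8*I)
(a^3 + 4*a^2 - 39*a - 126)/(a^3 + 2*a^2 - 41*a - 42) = (a + 3)/(a + 1)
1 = 1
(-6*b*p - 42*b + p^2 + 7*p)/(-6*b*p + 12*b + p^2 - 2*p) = (p + 7)/(p - 2)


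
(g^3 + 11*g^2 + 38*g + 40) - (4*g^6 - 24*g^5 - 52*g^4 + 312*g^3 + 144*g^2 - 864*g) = -4*g^6 + 24*g^5 + 52*g^4 - 311*g^3 - 133*g^2 + 902*g + 40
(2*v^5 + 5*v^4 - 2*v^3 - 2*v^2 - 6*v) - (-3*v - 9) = 2*v^5 + 5*v^4 - 2*v^3 - 2*v^2 - 3*v + 9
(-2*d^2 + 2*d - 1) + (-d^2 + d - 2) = -3*d^2 + 3*d - 3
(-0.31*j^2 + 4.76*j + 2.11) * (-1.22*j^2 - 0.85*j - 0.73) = 0.3782*j^4 - 5.5437*j^3 - 6.3939*j^2 - 5.2683*j - 1.5403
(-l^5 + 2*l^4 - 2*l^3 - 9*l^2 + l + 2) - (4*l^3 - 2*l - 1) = -l^5 + 2*l^4 - 6*l^3 - 9*l^2 + 3*l + 3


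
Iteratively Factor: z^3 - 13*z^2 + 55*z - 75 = (z - 3)*(z^2 - 10*z + 25) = (z - 5)*(z - 3)*(z - 5)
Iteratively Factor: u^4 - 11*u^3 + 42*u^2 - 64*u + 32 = (u - 4)*(u^3 - 7*u^2 + 14*u - 8) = (u - 4)*(u - 2)*(u^2 - 5*u + 4) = (u - 4)^2*(u - 2)*(u - 1)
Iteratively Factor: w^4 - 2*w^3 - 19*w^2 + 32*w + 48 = (w - 3)*(w^3 + w^2 - 16*w - 16) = (w - 3)*(w + 4)*(w^2 - 3*w - 4) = (w - 3)*(w + 1)*(w + 4)*(w - 4)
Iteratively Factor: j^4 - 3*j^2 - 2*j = (j + 1)*(j^3 - j^2 - 2*j) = (j - 2)*(j + 1)*(j^2 + j) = (j - 2)*(j + 1)^2*(j)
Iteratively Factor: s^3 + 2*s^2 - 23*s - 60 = (s + 3)*(s^2 - s - 20) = (s + 3)*(s + 4)*(s - 5)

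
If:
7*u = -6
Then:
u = -6/7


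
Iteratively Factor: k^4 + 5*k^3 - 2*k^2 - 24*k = (k - 2)*(k^3 + 7*k^2 + 12*k) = (k - 2)*(k + 3)*(k^2 + 4*k) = (k - 2)*(k + 3)*(k + 4)*(k)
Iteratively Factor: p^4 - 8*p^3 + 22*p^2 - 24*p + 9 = (p - 3)*(p^3 - 5*p^2 + 7*p - 3) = (p - 3)^2*(p^2 - 2*p + 1) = (p - 3)^2*(p - 1)*(p - 1)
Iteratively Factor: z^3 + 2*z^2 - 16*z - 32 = (z - 4)*(z^2 + 6*z + 8) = (z - 4)*(z + 2)*(z + 4)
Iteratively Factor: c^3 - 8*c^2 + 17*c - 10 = (c - 5)*(c^2 - 3*c + 2) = (c - 5)*(c - 2)*(c - 1)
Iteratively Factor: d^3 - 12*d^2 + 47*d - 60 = (d - 3)*(d^2 - 9*d + 20) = (d - 4)*(d - 3)*(d - 5)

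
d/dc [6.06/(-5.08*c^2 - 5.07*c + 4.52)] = (61.5696*c + 30.7242)/(5.08*c^2 + 5.07*c - 4.52)^2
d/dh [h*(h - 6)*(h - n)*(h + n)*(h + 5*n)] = 5*h^4 + 20*h^3*n - 24*h^3 - 3*h^2*n^2 - 90*h^2*n - 10*h*n^3 + 12*h*n^2 + 30*n^3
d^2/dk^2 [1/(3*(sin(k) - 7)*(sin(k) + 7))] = 2*(-2*sin(k)^4 - 95*sin(k)^2 + 49)/(3*(sin(k) - 7)^3*(sin(k) + 7)^3)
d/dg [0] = 0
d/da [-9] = 0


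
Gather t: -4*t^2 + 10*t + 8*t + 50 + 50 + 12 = -4*t^2 + 18*t + 112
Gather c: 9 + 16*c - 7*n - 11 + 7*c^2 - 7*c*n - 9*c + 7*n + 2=7*c^2 + c*(7 - 7*n)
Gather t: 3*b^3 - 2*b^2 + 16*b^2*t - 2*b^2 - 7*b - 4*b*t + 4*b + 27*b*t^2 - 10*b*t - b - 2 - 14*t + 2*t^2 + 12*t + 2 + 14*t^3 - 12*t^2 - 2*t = 3*b^3 - 4*b^2 - 4*b + 14*t^3 + t^2*(27*b - 10) + t*(16*b^2 - 14*b - 4)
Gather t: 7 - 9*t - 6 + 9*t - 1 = 0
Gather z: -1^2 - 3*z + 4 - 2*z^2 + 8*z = -2*z^2 + 5*z + 3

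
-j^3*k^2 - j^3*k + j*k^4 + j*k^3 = k*(-j + k)*(j + k)*(j*k + j)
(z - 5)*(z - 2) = z^2 - 7*z + 10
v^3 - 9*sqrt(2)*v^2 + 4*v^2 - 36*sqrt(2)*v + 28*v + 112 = (v + 4)*(v - 7*sqrt(2))*(v - 2*sqrt(2))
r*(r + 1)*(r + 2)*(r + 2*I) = r^4 + 3*r^3 + 2*I*r^3 + 2*r^2 + 6*I*r^2 + 4*I*r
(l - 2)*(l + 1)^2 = l^3 - 3*l - 2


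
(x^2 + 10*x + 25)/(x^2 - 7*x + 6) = (x^2 + 10*x + 25)/(x^2 - 7*x + 6)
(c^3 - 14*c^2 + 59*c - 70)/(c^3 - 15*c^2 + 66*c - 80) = (c - 7)/(c - 8)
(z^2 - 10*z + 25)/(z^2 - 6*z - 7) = (-z^2 + 10*z - 25)/(-z^2 + 6*z + 7)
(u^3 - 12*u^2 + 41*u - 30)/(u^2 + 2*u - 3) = (u^2 - 11*u + 30)/(u + 3)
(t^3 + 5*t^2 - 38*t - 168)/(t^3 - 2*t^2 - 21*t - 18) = (t^2 + 11*t + 28)/(t^2 + 4*t + 3)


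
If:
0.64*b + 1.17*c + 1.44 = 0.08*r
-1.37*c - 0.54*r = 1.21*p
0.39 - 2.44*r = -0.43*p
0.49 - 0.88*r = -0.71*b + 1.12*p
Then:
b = -90.85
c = 47.87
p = -50.31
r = -8.71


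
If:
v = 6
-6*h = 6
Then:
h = -1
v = 6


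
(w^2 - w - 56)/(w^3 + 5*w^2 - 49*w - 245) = (w - 8)/(w^2 - 2*w - 35)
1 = 1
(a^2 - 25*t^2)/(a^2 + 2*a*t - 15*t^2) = (-a + 5*t)/(-a + 3*t)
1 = 1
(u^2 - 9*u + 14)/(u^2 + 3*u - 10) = (u - 7)/(u + 5)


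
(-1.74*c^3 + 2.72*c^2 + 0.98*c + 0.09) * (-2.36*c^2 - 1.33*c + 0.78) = 4.1064*c^5 - 4.105*c^4 - 7.2876*c^3 + 0.6058*c^2 + 0.6447*c + 0.0702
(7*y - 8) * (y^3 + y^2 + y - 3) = 7*y^4 - y^3 - y^2 - 29*y + 24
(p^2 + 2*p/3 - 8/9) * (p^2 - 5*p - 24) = p^4 - 13*p^3/3 - 254*p^2/9 - 104*p/9 + 64/3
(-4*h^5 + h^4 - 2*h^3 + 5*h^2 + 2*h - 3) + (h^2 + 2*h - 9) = -4*h^5 + h^4 - 2*h^3 + 6*h^2 + 4*h - 12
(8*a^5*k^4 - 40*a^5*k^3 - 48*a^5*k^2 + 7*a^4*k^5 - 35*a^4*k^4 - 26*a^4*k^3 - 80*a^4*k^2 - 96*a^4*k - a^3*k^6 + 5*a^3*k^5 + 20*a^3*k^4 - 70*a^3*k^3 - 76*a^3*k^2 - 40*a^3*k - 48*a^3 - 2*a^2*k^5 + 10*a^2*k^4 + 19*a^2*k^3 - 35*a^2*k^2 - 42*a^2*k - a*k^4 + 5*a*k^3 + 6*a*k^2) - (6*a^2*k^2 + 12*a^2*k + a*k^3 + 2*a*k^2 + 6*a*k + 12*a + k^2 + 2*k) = 8*a^5*k^4 - 40*a^5*k^3 - 48*a^5*k^2 + 7*a^4*k^5 - 35*a^4*k^4 - 26*a^4*k^3 - 80*a^4*k^2 - 96*a^4*k - a^3*k^6 + 5*a^3*k^5 + 20*a^3*k^4 - 70*a^3*k^3 - 76*a^3*k^2 - 40*a^3*k - 48*a^3 - 2*a^2*k^5 + 10*a^2*k^4 + 19*a^2*k^3 - 41*a^2*k^2 - 54*a^2*k - a*k^4 + 4*a*k^3 + 4*a*k^2 - 6*a*k - 12*a - k^2 - 2*k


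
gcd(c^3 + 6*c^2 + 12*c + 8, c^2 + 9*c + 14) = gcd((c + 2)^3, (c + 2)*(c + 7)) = c + 2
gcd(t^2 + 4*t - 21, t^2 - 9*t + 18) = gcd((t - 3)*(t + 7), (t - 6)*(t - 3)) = t - 3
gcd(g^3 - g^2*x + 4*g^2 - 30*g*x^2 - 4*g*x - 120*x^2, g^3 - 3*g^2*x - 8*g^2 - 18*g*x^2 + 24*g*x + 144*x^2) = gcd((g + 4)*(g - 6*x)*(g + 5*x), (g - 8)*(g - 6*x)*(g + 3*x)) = -g + 6*x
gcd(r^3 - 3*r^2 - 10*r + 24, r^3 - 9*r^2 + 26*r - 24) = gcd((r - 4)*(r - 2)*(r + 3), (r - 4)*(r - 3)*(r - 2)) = r^2 - 6*r + 8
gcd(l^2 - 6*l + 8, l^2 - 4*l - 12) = 1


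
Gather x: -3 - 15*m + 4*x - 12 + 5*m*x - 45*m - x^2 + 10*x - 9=-60*m - x^2 + x*(5*m + 14) - 24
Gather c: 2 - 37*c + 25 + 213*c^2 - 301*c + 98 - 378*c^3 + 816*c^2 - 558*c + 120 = -378*c^3 + 1029*c^2 - 896*c + 245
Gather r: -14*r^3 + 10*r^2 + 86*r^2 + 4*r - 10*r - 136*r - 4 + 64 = -14*r^3 + 96*r^2 - 142*r + 60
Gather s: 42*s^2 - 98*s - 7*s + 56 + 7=42*s^2 - 105*s + 63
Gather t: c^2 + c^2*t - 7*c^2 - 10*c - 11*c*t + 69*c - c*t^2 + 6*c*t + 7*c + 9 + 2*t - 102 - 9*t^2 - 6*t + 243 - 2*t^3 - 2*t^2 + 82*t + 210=-6*c^2 + 66*c - 2*t^3 + t^2*(-c - 11) + t*(c^2 - 5*c + 78) + 360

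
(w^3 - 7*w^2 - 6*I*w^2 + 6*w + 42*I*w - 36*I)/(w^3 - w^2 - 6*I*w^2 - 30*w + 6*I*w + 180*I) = (w - 1)/(w + 5)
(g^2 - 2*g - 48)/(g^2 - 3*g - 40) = (g + 6)/(g + 5)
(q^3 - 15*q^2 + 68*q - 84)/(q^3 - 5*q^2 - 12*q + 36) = (q - 7)/(q + 3)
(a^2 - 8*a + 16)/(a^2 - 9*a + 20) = (a - 4)/(a - 5)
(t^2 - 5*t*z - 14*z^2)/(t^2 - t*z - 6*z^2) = (-t + 7*z)/(-t + 3*z)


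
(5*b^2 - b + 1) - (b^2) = 4*b^2 - b + 1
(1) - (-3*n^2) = 3*n^2 + 1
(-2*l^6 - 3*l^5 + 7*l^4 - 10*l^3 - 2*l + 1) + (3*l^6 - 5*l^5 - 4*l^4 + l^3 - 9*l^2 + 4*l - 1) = l^6 - 8*l^5 + 3*l^4 - 9*l^3 - 9*l^2 + 2*l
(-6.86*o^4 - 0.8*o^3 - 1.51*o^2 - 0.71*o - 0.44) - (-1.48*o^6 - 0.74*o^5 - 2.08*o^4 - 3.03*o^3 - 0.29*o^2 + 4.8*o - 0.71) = 1.48*o^6 + 0.74*o^5 - 4.78*o^4 + 2.23*o^3 - 1.22*o^2 - 5.51*o + 0.27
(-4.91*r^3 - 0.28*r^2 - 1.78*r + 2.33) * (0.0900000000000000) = -0.4419*r^3 - 0.0252*r^2 - 0.1602*r + 0.2097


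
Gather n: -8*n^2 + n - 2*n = -8*n^2 - n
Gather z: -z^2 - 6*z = -z^2 - 6*z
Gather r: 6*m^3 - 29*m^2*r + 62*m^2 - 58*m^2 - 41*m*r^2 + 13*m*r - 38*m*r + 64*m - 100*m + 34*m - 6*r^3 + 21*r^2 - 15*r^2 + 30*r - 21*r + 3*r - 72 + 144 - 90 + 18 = 6*m^3 + 4*m^2 - 2*m - 6*r^3 + r^2*(6 - 41*m) + r*(-29*m^2 - 25*m + 12)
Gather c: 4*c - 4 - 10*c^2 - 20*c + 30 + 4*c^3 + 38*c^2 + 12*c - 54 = 4*c^3 + 28*c^2 - 4*c - 28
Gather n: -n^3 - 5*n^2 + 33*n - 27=-n^3 - 5*n^2 + 33*n - 27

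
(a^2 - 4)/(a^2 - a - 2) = (a + 2)/(a + 1)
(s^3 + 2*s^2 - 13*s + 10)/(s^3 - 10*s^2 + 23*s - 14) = (s + 5)/(s - 7)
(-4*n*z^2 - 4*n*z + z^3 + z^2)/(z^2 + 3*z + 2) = z*(-4*n + z)/(z + 2)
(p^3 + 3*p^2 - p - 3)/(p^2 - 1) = p + 3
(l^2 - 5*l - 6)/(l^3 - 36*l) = (l + 1)/(l*(l + 6))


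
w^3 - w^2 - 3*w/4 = w*(w - 3/2)*(w + 1/2)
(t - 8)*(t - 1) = t^2 - 9*t + 8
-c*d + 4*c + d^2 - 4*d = (-c + d)*(d - 4)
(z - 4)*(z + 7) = z^2 + 3*z - 28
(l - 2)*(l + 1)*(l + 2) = l^3 + l^2 - 4*l - 4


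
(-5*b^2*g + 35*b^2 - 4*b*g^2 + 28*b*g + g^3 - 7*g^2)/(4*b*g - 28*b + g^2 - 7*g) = (-5*b^2 - 4*b*g + g^2)/(4*b + g)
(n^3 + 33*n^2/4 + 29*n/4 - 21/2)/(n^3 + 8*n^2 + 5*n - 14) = (n - 3/4)/(n - 1)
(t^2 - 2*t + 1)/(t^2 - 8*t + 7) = (t - 1)/(t - 7)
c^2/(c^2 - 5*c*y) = c/(c - 5*y)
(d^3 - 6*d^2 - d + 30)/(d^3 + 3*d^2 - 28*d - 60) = (d - 3)/(d + 6)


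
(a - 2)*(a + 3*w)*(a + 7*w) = a^3 + 10*a^2*w - 2*a^2 + 21*a*w^2 - 20*a*w - 42*w^2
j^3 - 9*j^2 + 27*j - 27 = (j - 3)^3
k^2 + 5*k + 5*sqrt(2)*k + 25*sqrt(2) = (k + 5)*(k + 5*sqrt(2))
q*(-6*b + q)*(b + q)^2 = -6*b^3*q - 11*b^2*q^2 - 4*b*q^3 + q^4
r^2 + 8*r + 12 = (r + 2)*(r + 6)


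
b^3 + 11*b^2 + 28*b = b*(b + 4)*(b + 7)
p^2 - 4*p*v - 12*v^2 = (p - 6*v)*(p + 2*v)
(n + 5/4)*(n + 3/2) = n^2 + 11*n/4 + 15/8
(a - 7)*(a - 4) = a^2 - 11*a + 28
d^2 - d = d*(d - 1)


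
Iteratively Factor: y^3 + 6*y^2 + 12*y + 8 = (y + 2)*(y^2 + 4*y + 4) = (y + 2)^2*(y + 2)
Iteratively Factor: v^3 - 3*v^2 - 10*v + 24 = (v + 3)*(v^2 - 6*v + 8) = (v - 2)*(v + 3)*(v - 4)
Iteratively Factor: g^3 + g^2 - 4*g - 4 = (g + 1)*(g^2 - 4) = (g - 2)*(g + 1)*(g + 2)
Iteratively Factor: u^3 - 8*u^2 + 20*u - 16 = (u - 2)*(u^2 - 6*u + 8) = (u - 4)*(u - 2)*(u - 2)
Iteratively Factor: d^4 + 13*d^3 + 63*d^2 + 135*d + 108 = (d + 3)*(d^3 + 10*d^2 + 33*d + 36) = (d + 3)*(d + 4)*(d^2 + 6*d + 9) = (d + 3)^2*(d + 4)*(d + 3)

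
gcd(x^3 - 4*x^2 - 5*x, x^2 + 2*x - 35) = x - 5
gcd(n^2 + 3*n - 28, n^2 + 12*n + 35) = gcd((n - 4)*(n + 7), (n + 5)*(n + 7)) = n + 7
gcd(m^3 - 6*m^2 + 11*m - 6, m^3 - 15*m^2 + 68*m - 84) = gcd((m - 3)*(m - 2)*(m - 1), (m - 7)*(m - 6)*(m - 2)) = m - 2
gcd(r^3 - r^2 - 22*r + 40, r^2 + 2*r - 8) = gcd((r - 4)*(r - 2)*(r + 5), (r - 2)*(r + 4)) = r - 2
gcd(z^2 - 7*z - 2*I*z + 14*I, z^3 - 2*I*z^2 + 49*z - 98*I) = z - 2*I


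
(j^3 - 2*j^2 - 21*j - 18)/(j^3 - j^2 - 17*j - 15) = (j - 6)/(j - 5)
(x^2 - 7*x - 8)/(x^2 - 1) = (x - 8)/(x - 1)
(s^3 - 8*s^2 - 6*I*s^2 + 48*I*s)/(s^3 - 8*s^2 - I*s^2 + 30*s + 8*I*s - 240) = s/(s + 5*I)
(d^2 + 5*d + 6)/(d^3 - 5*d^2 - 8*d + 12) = (d + 3)/(d^2 - 7*d + 6)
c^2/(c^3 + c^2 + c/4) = 4*c/(4*c^2 + 4*c + 1)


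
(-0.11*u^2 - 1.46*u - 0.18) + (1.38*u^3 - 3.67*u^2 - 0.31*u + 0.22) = 1.38*u^3 - 3.78*u^2 - 1.77*u + 0.04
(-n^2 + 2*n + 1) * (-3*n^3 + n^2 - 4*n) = 3*n^5 - 7*n^4 + 3*n^3 - 7*n^2 - 4*n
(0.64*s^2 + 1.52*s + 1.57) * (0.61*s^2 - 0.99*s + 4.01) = 0.3904*s^4 + 0.2936*s^3 + 2.0193*s^2 + 4.5409*s + 6.2957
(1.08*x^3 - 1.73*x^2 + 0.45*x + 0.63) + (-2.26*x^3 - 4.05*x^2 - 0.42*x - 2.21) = -1.18*x^3 - 5.78*x^2 + 0.03*x - 1.58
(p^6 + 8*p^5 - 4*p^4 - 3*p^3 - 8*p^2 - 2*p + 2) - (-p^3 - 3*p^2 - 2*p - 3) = p^6 + 8*p^5 - 4*p^4 - 2*p^3 - 5*p^2 + 5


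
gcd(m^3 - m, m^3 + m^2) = m^2 + m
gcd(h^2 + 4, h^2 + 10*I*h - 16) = h + 2*I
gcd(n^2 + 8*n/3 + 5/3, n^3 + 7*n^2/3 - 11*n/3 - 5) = n + 1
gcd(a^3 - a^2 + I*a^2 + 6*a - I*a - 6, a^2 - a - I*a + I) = a - 1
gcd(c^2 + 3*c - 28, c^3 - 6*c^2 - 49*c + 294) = c + 7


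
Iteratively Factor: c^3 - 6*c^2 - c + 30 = (c - 5)*(c^2 - c - 6) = (c - 5)*(c + 2)*(c - 3)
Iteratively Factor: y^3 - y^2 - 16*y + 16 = (y + 4)*(y^2 - 5*y + 4) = (y - 4)*(y + 4)*(y - 1)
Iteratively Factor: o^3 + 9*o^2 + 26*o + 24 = (o + 4)*(o^2 + 5*o + 6) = (o + 2)*(o + 4)*(o + 3)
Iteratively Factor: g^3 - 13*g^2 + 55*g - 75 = (g - 5)*(g^2 - 8*g + 15) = (g - 5)^2*(g - 3)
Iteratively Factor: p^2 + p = (p)*(p + 1)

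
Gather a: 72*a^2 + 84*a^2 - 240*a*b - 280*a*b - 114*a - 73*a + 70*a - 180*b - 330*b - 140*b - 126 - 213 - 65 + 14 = 156*a^2 + a*(-520*b - 117) - 650*b - 390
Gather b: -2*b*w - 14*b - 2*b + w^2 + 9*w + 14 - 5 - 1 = b*(-2*w - 16) + w^2 + 9*w + 8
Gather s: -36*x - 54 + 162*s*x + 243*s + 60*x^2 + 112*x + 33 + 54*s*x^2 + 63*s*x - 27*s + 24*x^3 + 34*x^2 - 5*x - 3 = s*(54*x^2 + 225*x + 216) + 24*x^3 + 94*x^2 + 71*x - 24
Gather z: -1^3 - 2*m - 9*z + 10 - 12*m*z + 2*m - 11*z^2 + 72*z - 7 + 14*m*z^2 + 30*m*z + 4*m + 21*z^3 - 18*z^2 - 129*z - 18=4*m + 21*z^3 + z^2*(14*m - 29) + z*(18*m - 66) - 16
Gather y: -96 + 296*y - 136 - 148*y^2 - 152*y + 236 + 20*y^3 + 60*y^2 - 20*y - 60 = 20*y^3 - 88*y^2 + 124*y - 56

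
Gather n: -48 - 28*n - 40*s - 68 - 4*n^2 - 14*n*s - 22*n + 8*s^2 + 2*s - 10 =-4*n^2 + n*(-14*s - 50) + 8*s^2 - 38*s - 126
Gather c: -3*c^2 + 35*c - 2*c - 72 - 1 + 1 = -3*c^2 + 33*c - 72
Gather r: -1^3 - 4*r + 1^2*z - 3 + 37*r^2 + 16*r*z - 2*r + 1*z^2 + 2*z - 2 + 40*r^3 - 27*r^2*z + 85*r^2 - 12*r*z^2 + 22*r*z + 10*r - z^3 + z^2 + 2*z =40*r^3 + r^2*(122 - 27*z) + r*(-12*z^2 + 38*z + 4) - z^3 + 2*z^2 + 5*z - 6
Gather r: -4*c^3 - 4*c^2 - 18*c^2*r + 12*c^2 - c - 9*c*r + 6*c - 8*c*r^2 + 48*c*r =-4*c^3 + 8*c^2 - 8*c*r^2 + 5*c + r*(-18*c^2 + 39*c)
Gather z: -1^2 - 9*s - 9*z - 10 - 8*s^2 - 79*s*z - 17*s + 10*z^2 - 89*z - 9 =-8*s^2 - 26*s + 10*z^2 + z*(-79*s - 98) - 20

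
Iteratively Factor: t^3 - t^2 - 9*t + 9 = (t - 1)*(t^2 - 9) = (t - 1)*(t + 3)*(t - 3)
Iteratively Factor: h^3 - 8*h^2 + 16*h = (h - 4)*(h^2 - 4*h) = h*(h - 4)*(h - 4)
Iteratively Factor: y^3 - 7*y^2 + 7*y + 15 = (y - 5)*(y^2 - 2*y - 3) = (y - 5)*(y + 1)*(y - 3)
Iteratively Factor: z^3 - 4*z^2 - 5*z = (z - 5)*(z^2 + z) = (z - 5)*(z + 1)*(z)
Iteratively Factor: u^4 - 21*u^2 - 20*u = (u - 5)*(u^3 + 5*u^2 + 4*u) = (u - 5)*(u + 4)*(u^2 + u) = (u - 5)*(u + 1)*(u + 4)*(u)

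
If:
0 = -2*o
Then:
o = 0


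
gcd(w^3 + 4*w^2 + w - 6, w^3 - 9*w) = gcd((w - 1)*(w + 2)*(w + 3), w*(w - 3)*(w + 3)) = w + 3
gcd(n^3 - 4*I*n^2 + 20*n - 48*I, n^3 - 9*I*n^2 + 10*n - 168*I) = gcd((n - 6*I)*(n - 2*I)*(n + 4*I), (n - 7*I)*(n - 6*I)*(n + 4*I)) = n^2 - 2*I*n + 24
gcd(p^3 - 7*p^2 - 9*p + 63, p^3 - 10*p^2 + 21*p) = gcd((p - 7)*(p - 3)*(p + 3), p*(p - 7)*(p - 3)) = p^2 - 10*p + 21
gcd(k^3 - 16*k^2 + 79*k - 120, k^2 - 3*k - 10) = k - 5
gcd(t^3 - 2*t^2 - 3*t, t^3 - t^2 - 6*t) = t^2 - 3*t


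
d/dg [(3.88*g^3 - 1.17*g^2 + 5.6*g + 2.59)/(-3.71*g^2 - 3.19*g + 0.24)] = (-14.3948*g^4 - 24.7544*g^3 + 27.3019*g^2 + 18.6562*g + 9.6061)/(13.7641*g^4 + 23.6698*g^3 + 8.3953*g^2 - 1.5312*g + 0.0576)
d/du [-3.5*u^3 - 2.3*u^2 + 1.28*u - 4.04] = -10.5*u^2 - 4.6*u + 1.28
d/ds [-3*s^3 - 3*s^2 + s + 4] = -9*s^2 - 6*s + 1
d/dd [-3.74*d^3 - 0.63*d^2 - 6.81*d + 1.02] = -11.22*d^2 - 1.26*d - 6.81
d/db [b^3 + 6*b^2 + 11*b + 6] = 3*b^2 + 12*b + 11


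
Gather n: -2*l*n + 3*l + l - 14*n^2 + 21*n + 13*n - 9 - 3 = 4*l - 14*n^2 + n*(34 - 2*l) - 12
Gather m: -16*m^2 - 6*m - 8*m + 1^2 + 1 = -16*m^2 - 14*m + 2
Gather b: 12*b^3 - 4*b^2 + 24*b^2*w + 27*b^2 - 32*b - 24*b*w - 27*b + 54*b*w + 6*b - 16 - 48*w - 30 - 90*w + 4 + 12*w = 12*b^3 + b^2*(24*w + 23) + b*(30*w - 53) - 126*w - 42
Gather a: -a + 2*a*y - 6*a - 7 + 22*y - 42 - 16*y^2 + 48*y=a*(2*y - 7) - 16*y^2 + 70*y - 49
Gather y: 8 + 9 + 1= 18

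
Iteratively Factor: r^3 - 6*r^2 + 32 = (r + 2)*(r^2 - 8*r + 16) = (r - 4)*(r + 2)*(r - 4)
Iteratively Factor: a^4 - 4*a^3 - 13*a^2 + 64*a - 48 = (a - 3)*(a^3 - a^2 - 16*a + 16) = (a - 3)*(a + 4)*(a^2 - 5*a + 4) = (a - 4)*(a - 3)*(a + 4)*(a - 1)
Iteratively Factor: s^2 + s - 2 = (s + 2)*(s - 1)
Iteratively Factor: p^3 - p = (p - 1)*(p^2 + p) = (p - 1)*(p + 1)*(p)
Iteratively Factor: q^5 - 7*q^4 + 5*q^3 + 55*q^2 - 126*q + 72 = (q + 3)*(q^4 - 10*q^3 + 35*q^2 - 50*q + 24) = (q - 1)*(q + 3)*(q^3 - 9*q^2 + 26*q - 24) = (q - 4)*(q - 1)*(q + 3)*(q^2 - 5*q + 6) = (q - 4)*(q - 3)*(q - 1)*(q + 3)*(q - 2)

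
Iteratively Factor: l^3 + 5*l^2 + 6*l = (l + 3)*(l^2 + 2*l) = (l + 2)*(l + 3)*(l)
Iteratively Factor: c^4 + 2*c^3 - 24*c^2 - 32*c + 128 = (c - 4)*(c^3 + 6*c^2 - 32) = (c - 4)*(c - 2)*(c^2 + 8*c + 16) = (c - 4)*(c - 2)*(c + 4)*(c + 4)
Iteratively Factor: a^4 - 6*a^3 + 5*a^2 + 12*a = (a)*(a^3 - 6*a^2 + 5*a + 12) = a*(a + 1)*(a^2 - 7*a + 12) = a*(a - 4)*(a + 1)*(a - 3)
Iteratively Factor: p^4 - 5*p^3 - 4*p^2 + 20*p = (p - 2)*(p^3 - 3*p^2 - 10*p) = (p - 2)*(p + 2)*(p^2 - 5*p) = (p - 5)*(p - 2)*(p + 2)*(p)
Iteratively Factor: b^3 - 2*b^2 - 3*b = (b + 1)*(b^2 - 3*b) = (b - 3)*(b + 1)*(b)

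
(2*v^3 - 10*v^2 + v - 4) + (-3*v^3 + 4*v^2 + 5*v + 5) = -v^3 - 6*v^2 + 6*v + 1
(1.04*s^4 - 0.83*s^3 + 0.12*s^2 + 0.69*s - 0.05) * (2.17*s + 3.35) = 2.2568*s^5 + 1.6829*s^4 - 2.5201*s^3 + 1.8993*s^2 + 2.203*s - 0.1675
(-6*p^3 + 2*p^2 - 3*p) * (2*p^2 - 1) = -12*p^5 + 4*p^4 - 2*p^2 + 3*p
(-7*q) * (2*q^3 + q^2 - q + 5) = -14*q^4 - 7*q^3 + 7*q^2 - 35*q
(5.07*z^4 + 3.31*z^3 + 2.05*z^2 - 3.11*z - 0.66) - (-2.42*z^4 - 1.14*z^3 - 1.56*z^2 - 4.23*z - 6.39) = 7.49*z^4 + 4.45*z^3 + 3.61*z^2 + 1.12*z + 5.73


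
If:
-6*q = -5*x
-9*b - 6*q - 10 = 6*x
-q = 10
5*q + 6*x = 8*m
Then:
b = 122/9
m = -61/4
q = -10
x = -12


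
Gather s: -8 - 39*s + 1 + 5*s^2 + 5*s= 5*s^2 - 34*s - 7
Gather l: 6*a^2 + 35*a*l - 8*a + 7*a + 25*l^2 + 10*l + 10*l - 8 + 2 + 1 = 6*a^2 - a + 25*l^2 + l*(35*a + 20) - 5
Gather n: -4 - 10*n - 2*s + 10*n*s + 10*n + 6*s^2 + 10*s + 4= 10*n*s + 6*s^2 + 8*s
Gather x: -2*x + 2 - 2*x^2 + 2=-2*x^2 - 2*x + 4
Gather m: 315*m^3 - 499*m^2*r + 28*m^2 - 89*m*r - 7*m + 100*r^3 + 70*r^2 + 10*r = 315*m^3 + m^2*(28 - 499*r) + m*(-89*r - 7) + 100*r^3 + 70*r^2 + 10*r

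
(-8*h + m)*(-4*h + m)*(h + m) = 32*h^3 + 20*h^2*m - 11*h*m^2 + m^3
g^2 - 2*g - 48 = (g - 8)*(g + 6)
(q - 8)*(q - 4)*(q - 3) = q^3 - 15*q^2 + 68*q - 96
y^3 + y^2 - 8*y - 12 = (y - 3)*(y + 2)^2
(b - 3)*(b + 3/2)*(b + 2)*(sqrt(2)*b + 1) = sqrt(2)*b^4 + sqrt(2)*b^3/2 + b^3 - 15*sqrt(2)*b^2/2 + b^2/2 - 9*sqrt(2)*b - 15*b/2 - 9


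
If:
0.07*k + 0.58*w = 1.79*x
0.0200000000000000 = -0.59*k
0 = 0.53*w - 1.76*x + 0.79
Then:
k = -0.03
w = 19.67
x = 6.37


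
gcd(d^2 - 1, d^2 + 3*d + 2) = d + 1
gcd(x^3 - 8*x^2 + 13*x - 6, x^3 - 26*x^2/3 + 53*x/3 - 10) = x^2 - 7*x + 6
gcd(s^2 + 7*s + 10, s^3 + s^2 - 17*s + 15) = s + 5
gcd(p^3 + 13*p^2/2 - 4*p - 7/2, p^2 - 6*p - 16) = 1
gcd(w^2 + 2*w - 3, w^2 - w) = w - 1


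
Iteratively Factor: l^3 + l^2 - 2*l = (l)*(l^2 + l - 2) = l*(l + 2)*(l - 1)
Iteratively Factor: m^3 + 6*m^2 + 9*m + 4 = (m + 1)*(m^2 + 5*m + 4) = (m + 1)*(m + 4)*(m + 1)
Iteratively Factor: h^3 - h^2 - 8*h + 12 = (h + 3)*(h^2 - 4*h + 4) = (h - 2)*(h + 3)*(h - 2)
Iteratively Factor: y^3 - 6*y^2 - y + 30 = (y - 3)*(y^2 - 3*y - 10) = (y - 5)*(y - 3)*(y + 2)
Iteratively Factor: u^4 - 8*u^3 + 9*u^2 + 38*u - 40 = (u + 2)*(u^3 - 10*u^2 + 29*u - 20) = (u - 5)*(u + 2)*(u^2 - 5*u + 4) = (u - 5)*(u - 1)*(u + 2)*(u - 4)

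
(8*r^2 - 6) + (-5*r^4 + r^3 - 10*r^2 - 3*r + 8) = -5*r^4 + r^3 - 2*r^2 - 3*r + 2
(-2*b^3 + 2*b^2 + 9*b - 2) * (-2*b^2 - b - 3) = 4*b^5 - 2*b^4 - 14*b^3 - 11*b^2 - 25*b + 6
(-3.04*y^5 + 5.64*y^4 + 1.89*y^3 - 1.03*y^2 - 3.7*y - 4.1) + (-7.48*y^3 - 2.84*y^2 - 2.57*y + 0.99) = -3.04*y^5 + 5.64*y^4 - 5.59*y^3 - 3.87*y^2 - 6.27*y - 3.11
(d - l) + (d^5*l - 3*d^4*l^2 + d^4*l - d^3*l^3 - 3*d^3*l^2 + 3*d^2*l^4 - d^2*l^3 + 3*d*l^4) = d^5*l - 3*d^4*l^2 + d^4*l - d^3*l^3 - 3*d^3*l^2 + 3*d^2*l^4 - d^2*l^3 + 3*d*l^4 + d - l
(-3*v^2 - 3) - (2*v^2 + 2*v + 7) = -5*v^2 - 2*v - 10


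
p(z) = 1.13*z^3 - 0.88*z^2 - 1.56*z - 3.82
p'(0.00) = -1.56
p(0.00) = -3.82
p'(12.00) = 465.48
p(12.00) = 1803.38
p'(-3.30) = 41.17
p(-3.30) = -48.86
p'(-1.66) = 10.70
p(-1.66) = -8.82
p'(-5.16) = 97.78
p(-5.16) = -174.45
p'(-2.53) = 24.59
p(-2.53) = -23.81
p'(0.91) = -0.35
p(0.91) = -5.12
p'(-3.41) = 43.86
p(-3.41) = -53.54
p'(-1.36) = 7.10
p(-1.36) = -6.17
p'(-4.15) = 64.13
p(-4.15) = -93.27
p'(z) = 3.39*z^2 - 1.76*z - 1.56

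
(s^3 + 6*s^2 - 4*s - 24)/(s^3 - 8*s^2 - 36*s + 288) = (s^2 - 4)/(s^2 - 14*s + 48)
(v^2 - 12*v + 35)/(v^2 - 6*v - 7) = (v - 5)/(v + 1)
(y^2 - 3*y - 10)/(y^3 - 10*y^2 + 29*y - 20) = (y + 2)/(y^2 - 5*y + 4)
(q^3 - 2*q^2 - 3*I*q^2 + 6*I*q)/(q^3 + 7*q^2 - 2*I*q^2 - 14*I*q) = (q^2 - q*(2 + 3*I) + 6*I)/(q^2 + q*(7 - 2*I) - 14*I)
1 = 1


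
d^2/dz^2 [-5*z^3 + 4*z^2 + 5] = 8 - 30*z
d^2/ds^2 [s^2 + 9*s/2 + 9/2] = 2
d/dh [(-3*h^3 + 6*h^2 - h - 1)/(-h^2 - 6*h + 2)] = (3*h^4 + 36*h^3 - 55*h^2 + 22*h - 8)/(h^4 + 12*h^3 + 32*h^2 - 24*h + 4)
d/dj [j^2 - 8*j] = 2*j - 8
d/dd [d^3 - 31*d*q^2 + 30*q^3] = 3*d^2 - 31*q^2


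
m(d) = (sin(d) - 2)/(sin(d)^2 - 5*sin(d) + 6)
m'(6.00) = -0.09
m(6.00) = -0.30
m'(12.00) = -0.07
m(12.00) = -0.28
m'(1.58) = 0.00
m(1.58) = -0.50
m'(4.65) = 0.00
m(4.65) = -0.25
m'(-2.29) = 0.05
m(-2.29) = -0.27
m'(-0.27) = -0.09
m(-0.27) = -0.31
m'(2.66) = 0.14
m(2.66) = -0.39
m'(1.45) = -0.03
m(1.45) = -0.50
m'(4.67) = 0.00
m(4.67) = -0.25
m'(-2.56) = 0.07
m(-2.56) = -0.28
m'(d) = (-2*sin(d)*cos(d) + 5*cos(d))*(sin(d) - 2)/(sin(d)^2 - 5*sin(d) + 6)^2 + cos(d)/(sin(d)^2 - 5*sin(d) + 6) = -cos(d)/(sin(d) - 3)^2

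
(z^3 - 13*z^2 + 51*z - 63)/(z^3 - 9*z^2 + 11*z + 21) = (z - 3)/(z + 1)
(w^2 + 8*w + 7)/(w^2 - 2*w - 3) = (w + 7)/(w - 3)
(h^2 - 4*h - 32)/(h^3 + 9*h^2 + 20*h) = (h - 8)/(h*(h + 5))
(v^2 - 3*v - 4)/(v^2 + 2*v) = (v^2 - 3*v - 4)/(v*(v + 2))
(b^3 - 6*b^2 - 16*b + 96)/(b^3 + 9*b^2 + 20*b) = (b^2 - 10*b + 24)/(b*(b + 5))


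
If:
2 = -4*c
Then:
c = -1/2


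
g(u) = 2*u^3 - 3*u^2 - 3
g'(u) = 6*u^2 - 6*u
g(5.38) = 221.61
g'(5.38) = 141.39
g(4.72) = 140.47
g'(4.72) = 105.35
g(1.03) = -4.00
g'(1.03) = 0.19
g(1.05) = -3.99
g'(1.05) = 0.32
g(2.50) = 9.50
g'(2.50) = 22.50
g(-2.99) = -83.28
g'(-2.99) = 71.58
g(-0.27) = -3.26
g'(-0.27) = 2.06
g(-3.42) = -118.09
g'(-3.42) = 90.70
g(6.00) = 321.00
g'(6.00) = 180.00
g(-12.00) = -3891.00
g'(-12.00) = 936.00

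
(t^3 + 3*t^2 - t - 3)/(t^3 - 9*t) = (t^2 - 1)/(t*(t - 3))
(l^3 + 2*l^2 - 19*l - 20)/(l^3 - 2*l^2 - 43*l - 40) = (l - 4)/(l - 8)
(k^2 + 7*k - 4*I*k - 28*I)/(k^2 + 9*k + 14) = (k - 4*I)/(k + 2)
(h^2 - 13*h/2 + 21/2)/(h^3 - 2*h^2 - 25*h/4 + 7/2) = 2*(h - 3)/(2*h^2 + 3*h - 2)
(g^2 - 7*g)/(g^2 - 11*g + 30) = g*(g - 7)/(g^2 - 11*g + 30)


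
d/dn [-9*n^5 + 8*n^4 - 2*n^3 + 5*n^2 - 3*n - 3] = -45*n^4 + 32*n^3 - 6*n^2 + 10*n - 3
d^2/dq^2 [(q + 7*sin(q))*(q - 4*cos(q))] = -7*q*sin(q) + 4*q*cos(q) + 8*sin(q) + 56*sin(2*q) + 14*cos(q) + 2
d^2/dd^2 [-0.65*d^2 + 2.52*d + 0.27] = -1.30000000000000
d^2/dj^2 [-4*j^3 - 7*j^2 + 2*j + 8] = -24*j - 14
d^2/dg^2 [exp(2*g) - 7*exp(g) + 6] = (4*exp(g) - 7)*exp(g)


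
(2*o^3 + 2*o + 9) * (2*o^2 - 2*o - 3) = 4*o^5 - 4*o^4 - 2*o^3 + 14*o^2 - 24*o - 27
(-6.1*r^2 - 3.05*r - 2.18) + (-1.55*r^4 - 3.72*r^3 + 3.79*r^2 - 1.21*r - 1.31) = -1.55*r^4 - 3.72*r^3 - 2.31*r^2 - 4.26*r - 3.49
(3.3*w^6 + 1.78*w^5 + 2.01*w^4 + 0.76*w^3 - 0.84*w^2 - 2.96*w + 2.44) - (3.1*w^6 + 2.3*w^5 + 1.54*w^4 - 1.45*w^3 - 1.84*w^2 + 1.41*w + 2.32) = 0.2*w^6 - 0.52*w^5 + 0.47*w^4 + 2.21*w^3 + 1.0*w^2 - 4.37*w + 0.12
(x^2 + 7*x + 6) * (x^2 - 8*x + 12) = x^4 - x^3 - 38*x^2 + 36*x + 72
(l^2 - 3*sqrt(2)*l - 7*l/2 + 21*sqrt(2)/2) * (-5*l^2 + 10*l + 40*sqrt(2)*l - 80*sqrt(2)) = -5*l^4 + 55*l^3/2 + 55*sqrt(2)*l^3 - 605*sqrt(2)*l^2/2 - 275*l^2 + 385*sqrt(2)*l + 1320*l - 1680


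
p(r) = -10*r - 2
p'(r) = -10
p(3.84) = -40.40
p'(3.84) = -10.00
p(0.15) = -3.50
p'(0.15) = -10.00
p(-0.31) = 1.10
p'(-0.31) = -10.00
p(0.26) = -4.60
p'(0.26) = -10.00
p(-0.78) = 5.80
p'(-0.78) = -10.00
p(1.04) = -12.40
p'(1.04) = -10.00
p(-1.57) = 13.70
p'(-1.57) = -10.00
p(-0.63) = 4.30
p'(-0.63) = -10.00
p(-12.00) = 118.00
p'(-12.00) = -10.00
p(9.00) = -92.00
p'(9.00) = -10.00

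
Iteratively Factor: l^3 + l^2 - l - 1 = (l + 1)*(l^2 - 1) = (l - 1)*(l + 1)*(l + 1)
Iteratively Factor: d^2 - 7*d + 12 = (d - 4)*(d - 3)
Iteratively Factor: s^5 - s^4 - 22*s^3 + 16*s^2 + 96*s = (s + 2)*(s^4 - 3*s^3 - 16*s^2 + 48*s) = s*(s + 2)*(s^3 - 3*s^2 - 16*s + 48) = s*(s + 2)*(s + 4)*(s^2 - 7*s + 12) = s*(s - 4)*(s + 2)*(s + 4)*(s - 3)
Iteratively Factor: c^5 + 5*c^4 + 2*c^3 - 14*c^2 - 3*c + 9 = (c + 3)*(c^4 + 2*c^3 - 4*c^2 - 2*c + 3) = (c - 1)*(c + 3)*(c^3 + 3*c^2 - c - 3) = (c - 1)*(c + 1)*(c + 3)*(c^2 + 2*c - 3) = (c - 1)^2*(c + 1)*(c + 3)*(c + 3)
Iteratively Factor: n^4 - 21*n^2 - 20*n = (n + 4)*(n^3 - 4*n^2 - 5*n) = (n - 5)*(n + 4)*(n^2 + n) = n*(n - 5)*(n + 4)*(n + 1)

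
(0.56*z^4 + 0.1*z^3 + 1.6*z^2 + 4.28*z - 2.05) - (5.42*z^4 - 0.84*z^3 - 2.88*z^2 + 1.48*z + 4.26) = -4.86*z^4 + 0.94*z^3 + 4.48*z^2 + 2.8*z - 6.31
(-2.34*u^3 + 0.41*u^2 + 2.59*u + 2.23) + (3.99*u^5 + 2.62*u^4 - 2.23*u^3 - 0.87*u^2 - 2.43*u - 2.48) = 3.99*u^5 + 2.62*u^4 - 4.57*u^3 - 0.46*u^2 + 0.16*u - 0.25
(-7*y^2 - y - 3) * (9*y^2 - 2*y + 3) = -63*y^4 + 5*y^3 - 46*y^2 + 3*y - 9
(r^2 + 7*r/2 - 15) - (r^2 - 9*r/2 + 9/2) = 8*r - 39/2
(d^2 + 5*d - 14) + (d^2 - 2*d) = 2*d^2 + 3*d - 14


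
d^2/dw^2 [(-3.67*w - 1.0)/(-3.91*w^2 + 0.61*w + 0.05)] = ((-86.0982*w - 3.3426)*(-3.91*w^2 + 0.61*w + 0.05) - (3.67*w + 1.0)*(7.82*w - 0.61)*(15.64*w - 1.22))/(-3.91*w^2 + 0.61*w + 0.05)^3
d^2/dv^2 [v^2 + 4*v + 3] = 2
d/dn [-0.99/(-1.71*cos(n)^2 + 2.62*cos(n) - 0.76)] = (3.3858*cos(n) - 2.5938)*sin(n)/(1.71*cos(n)^2 - 2.62*cos(n) + 0.76)^2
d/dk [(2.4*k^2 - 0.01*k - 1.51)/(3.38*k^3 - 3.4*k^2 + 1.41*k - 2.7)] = (-8.112*k^4 + 0.0676000000000023*k^3 + 18.6614*k^2 - 23.228*k + 2.1561)/(11.4244*k^6 - 22.984*k^5 + 21.0916*k^4 - 27.84*k^3 + 20.3481*k^2 - 7.614*k + 7.29)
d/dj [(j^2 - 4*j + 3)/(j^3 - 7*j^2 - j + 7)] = (-j^2 + 6*j - 25)/(j^4 - 12*j^3 + 22*j^2 + 84*j + 49)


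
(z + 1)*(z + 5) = z^2 + 6*z + 5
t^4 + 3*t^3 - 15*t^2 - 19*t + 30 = (t - 3)*(t - 1)*(t + 2)*(t + 5)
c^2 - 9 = (c - 3)*(c + 3)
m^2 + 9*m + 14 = (m + 2)*(m + 7)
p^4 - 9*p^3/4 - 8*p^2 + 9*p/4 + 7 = (p - 4)*(p - 1)*(p + 1)*(p + 7/4)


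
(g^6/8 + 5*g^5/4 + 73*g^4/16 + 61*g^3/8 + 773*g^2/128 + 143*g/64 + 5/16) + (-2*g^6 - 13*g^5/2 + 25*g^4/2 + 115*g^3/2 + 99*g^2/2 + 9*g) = -15*g^6/8 - 21*g^5/4 + 273*g^4/16 + 521*g^3/8 + 7109*g^2/128 + 719*g/64 + 5/16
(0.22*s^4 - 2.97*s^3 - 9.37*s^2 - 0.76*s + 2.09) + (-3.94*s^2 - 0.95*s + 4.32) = 0.22*s^4 - 2.97*s^3 - 13.31*s^2 - 1.71*s + 6.41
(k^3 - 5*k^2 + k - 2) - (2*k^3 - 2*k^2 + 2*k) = -k^3 - 3*k^2 - k - 2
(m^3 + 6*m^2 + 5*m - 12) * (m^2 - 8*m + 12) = m^5 - 2*m^4 - 31*m^3 + 20*m^2 + 156*m - 144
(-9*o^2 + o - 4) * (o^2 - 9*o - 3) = -9*o^4 + 82*o^3 + 14*o^2 + 33*o + 12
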